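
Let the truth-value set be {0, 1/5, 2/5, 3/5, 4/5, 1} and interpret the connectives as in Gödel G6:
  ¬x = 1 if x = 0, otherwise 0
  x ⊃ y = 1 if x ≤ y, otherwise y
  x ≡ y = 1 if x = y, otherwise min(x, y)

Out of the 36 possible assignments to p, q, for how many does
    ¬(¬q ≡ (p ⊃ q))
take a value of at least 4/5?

value 1: 35 assignments (counts)
value 0: 1 assignment
So 35 of the 36 assignments meet the threshold.

35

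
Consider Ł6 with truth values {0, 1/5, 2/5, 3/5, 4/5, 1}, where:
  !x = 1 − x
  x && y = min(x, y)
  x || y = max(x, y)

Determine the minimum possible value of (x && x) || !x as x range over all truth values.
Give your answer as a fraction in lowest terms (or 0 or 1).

Take x = 2/5:
x && x = 2/5 && 2/5 = 2/5
!x = !2/5 = 3/5
(x && x) || !x = 2/5 || 3/5 = 3/5
No assignment yields a value below 3/5, so this is the minimum.

3/5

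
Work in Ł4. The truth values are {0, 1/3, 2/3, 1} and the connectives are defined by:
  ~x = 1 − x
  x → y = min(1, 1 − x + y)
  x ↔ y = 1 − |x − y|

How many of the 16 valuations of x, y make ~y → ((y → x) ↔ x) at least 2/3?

14

x = 0, y = 0 ↦ 0  <
x = 0, y = 1/3 ↦ 2/3  ≥
x = 0, y = 2/3 ↦ 1  ≥
x = 0, y = 1 ↦ 1  ≥
x = 1/3, y = 0 ↦ 1/3  <
x = 1/3, y = 1/3 ↦ 2/3  ≥
x = 1/3, y = 2/3 ↦ 1  ≥
x = 1/3, y = 1 ↦ 1  ≥
x = 2/3, y = 0 ↦ 2/3  ≥
x = 2/3, y = 1/3 ↦ 1  ≥
x = 2/3, y = 2/3 ↦ 1  ≥
x = 2/3, y = 1 ↦ 1  ≥
x = 1, y = 0 ↦ 1  ≥
x = 1, y = 1/3 ↦ 1  ≥
x = 1, y = 2/3 ↦ 1  ≥
x = 1, y = 1 ↦ 1  ≥
So 14 of the 16 assignments meet the threshold.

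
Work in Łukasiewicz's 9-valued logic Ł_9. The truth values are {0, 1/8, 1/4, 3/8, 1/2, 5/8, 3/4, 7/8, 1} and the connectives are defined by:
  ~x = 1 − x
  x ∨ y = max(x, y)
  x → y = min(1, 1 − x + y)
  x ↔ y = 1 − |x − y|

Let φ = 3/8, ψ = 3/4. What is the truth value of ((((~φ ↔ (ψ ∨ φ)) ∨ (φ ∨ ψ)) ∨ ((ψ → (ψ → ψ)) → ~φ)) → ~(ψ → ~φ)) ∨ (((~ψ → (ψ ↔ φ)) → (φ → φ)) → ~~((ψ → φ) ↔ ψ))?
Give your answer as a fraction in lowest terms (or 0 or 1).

7/8

~φ = ~3/8 = 5/8
ψ ∨ φ = 3/4 ∨ 3/8 = 3/4
~φ ↔ (ψ ∨ φ) = 5/8 ↔ 3/4 = 7/8
φ ∨ ψ = 3/8 ∨ 3/4 = 3/4
(~φ ↔ (ψ ∨ φ)) ∨ (φ ∨ ψ) = 7/8 ∨ 3/4 = 7/8
ψ → ψ = 3/4 → 3/4 = 1
ψ → (ψ → ψ) = 3/4 → 1 = 1
~φ = ~3/8 = 5/8
(ψ → (ψ → ψ)) → ~φ = 1 → 5/8 = 5/8
((~φ ↔ (ψ ∨ φ)) ∨ (φ ∨ ψ)) ∨ ((ψ → (ψ → ψ)) → ~φ) = 7/8 ∨ 5/8 = 7/8
~φ = ~3/8 = 5/8
ψ → ~φ = 3/4 → 5/8 = 7/8
~(ψ → ~φ) = ~7/8 = 1/8
(((~φ ↔ (ψ ∨ φ)) ∨ (φ ∨ ψ)) ∨ ((ψ → (ψ → ψ)) → ~φ)) → ~(ψ → ~φ) = 7/8 → 1/8 = 1/4
~ψ = ~3/4 = 1/4
ψ ↔ φ = 3/4 ↔ 3/8 = 5/8
~ψ → (ψ ↔ φ) = 1/4 → 5/8 = 1
φ → φ = 3/8 → 3/8 = 1
(~ψ → (ψ ↔ φ)) → (φ → φ) = 1 → 1 = 1
ψ → φ = 3/4 → 3/8 = 5/8
(ψ → φ) ↔ ψ = 5/8 ↔ 3/4 = 7/8
~((ψ → φ) ↔ ψ) = ~7/8 = 1/8
~~((ψ → φ) ↔ ψ) = ~1/8 = 7/8
((~ψ → (ψ ↔ φ)) → (φ → φ)) → ~~((ψ → φ) ↔ ψ) = 1 → 7/8 = 7/8
((((~φ ↔ (ψ ∨ φ)) ∨ (φ ∨ ψ)) ∨ ((ψ → (ψ → ψ)) → ~φ)) → ~(ψ → ~φ)) ∨ (((~ψ → (ψ ↔ φ)) → (φ → φ)) → ~~((ψ → φ) ↔ ψ)) = 1/4 ∨ 7/8 = 7/8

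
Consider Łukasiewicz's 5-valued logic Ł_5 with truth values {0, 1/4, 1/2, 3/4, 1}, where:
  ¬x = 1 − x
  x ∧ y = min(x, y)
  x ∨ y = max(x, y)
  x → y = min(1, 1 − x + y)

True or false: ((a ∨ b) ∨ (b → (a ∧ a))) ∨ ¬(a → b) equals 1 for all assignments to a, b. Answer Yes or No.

Counterexample: take a = 0, b = 1/4.
a ∨ b = 0 ∨ 1/4 = 1/4
a ∧ a = 0 ∧ 0 = 0
b → (a ∧ a) = 1/4 → 0 = 3/4
(a ∨ b) ∨ (b → (a ∧ a)) = 1/4 ∨ 3/4 = 3/4
a → b = 0 → 1/4 = 1
¬(a → b) = ¬1 = 0
((a ∨ b) ∨ (b → (a ∧ a))) ∨ ¬(a → b) = 3/4 ∨ 0 = 3/4
This gives 3/4 ≠ 1.

No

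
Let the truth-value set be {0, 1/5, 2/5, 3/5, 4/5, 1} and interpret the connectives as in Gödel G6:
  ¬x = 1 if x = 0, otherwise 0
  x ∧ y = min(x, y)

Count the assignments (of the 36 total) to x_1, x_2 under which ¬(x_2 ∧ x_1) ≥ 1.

value 1: 11 assignments (counts)
value 0: 25 assignments
So 11 of the 36 assignments meet the threshold.

11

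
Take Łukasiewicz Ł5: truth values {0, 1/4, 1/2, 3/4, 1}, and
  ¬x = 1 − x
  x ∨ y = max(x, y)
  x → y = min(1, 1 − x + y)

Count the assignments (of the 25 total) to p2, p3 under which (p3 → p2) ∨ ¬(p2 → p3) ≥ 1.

15

value 1: 15 assignments (counts)
value 3/4: 4 assignments
value 1/2: 3 assignments
value 1/4: 2 assignments
value 0: 1 assignment
So 15 of the 25 assignments meet the threshold.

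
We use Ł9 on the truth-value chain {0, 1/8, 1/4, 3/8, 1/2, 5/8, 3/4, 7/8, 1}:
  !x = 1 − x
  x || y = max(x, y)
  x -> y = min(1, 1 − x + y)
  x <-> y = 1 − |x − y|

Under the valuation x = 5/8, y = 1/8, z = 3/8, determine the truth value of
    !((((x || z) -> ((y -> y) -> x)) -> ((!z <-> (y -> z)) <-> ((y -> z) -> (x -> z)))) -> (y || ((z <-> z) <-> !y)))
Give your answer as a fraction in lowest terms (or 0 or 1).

0

x || z = 5/8 || 3/8 = 5/8
y -> y = 1/8 -> 1/8 = 1
(y -> y) -> x = 1 -> 5/8 = 5/8
(x || z) -> ((y -> y) -> x) = 5/8 -> 5/8 = 1
!z = !3/8 = 5/8
y -> z = 1/8 -> 3/8 = 1
!z <-> (y -> z) = 5/8 <-> 1 = 5/8
y -> z = 1/8 -> 3/8 = 1
x -> z = 5/8 -> 3/8 = 3/4
(y -> z) -> (x -> z) = 1 -> 3/4 = 3/4
(!z <-> (y -> z)) <-> ((y -> z) -> (x -> z)) = 5/8 <-> 3/4 = 7/8
((x || z) -> ((y -> y) -> x)) -> ((!z <-> (y -> z)) <-> ((y -> z) -> (x -> z))) = 1 -> 7/8 = 7/8
z <-> z = 3/8 <-> 3/8 = 1
!y = !1/8 = 7/8
(z <-> z) <-> !y = 1 <-> 7/8 = 7/8
y || ((z <-> z) <-> !y) = 1/8 || 7/8 = 7/8
(((x || z) -> ((y -> y) -> x)) -> ((!z <-> (y -> z)) <-> ((y -> z) -> (x -> z)))) -> (y || ((z <-> z) <-> !y)) = 7/8 -> 7/8 = 1
!((((x || z) -> ((y -> y) -> x)) -> ((!z <-> (y -> z)) <-> ((y -> z) -> (x -> z)))) -> (y || ((z <-> z) <-> !y))) = !1 = 0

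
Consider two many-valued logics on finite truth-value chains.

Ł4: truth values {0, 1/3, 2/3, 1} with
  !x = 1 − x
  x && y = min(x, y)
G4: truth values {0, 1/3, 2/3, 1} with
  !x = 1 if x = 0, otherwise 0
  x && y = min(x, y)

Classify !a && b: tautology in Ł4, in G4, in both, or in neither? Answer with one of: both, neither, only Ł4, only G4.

In Ł4: at a = 0, b = 0 the value is 0 — not a tautology.
In G4: at a = 0, b = 0 the value is 0 — not a tautology.

neither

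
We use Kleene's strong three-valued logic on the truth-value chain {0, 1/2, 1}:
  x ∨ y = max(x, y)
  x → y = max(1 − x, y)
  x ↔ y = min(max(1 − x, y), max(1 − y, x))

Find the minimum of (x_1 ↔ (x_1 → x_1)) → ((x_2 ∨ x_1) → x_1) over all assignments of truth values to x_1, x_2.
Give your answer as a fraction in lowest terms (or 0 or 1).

1/2

Take x_1 = 1/2, x_2 = 0:
x_1 → x_1 = 1/2 → 1/2 = 1/2
x_1 ↔ (x_1 → x_1) = 1/2 ↔ 1/2 = 1/2
x_2 ∨ x_1 = 0 ∨ 1/2 = 1/2
(x_2 ∨ x_1) → x_1 = 1/2 → 1/2 = 1/2
(x_1 ↔ (x_1 → x_1)) → ((x_2 ∨ x_1) → x_1) = 1/2 → 1/2 = 1/2
No assignment yields a value below 1/2, so this is the minimum.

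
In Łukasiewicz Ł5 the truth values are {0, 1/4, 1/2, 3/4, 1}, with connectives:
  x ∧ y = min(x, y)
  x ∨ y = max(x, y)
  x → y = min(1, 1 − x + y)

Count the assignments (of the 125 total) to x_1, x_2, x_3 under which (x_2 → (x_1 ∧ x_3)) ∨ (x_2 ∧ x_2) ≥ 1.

value 1: 79 assignments (counts)
value 3/4: 37 assignments
value 1/2: 9 assignments
So 79 of the 125 assignments meet the threshold.

79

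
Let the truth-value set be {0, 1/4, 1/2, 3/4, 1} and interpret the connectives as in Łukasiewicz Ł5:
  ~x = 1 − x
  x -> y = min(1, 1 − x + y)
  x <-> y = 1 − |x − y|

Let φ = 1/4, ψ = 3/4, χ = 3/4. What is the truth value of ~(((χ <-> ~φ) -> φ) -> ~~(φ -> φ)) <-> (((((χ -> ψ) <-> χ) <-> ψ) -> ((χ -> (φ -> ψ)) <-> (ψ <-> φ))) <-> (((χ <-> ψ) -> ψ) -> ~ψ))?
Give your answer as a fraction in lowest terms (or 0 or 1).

0

~φ = ~1/4 = 3/4
χ <-> ~φ = 3/4 <-> 3/4 = 1
(χ <-> ~φ) -> φ = 1 -> 1/4 = 1/4
φ -> φ = 1/4 -> 1/4 = 1
~(φ -> φ) = ~1 = 0
~~(φ -> φ) = ~0 = 1
((χ <-> ~φ) -> φ) -> ~~(φ -> φ) = 1/4 -> 1 = 1
~(((χ <-> ~φ) -> φ) -> ~~(φ -> φ)) = ~1 = 0
χ -> ψ = 3/4 -> 3/4 = 1
(χ -> ψ) <-> χ = 1 <-> 3/4 = 3/4
((χ -> ψ) <-> χ) <-> ψ = 3/4 <-> 3/4 = 1
φ -> ψ = 1/4 -> 3/4 = 1
χ -> (φ -> ψ) = 3/4 -> 1 = 1
ψ <-> φ = 3/4 <-> 1/4 = 1/2
(χ -> (φ -> ψ)) <-> (ψ <-> φ) = 1 <-> 1/2 = 1/2
(((χ -> ψ) <-> χ) <-> ψ) -> ((χ -> (φ -> ψ)) <-> (ψ <-> φ)) = 1 -> 1/2 = 1/2
χ <-> ψ = 3/4 <-> 3/4 = 1
(χ <-> ψ) -> ψ = 1 -> 3/4 = 3/4
~ψ = ~3/4 = 1/4
((χ <-> ψ) -> ψ) -> ~ψ = 3/4 -> 1/4 = 1/2
((((χ -> ψ) <-> χ) <-> ψ) -> ((χ -> (φ -> ψ)) <-> (ψ <-> φ))) <-> (((χ <-> ψ) -> ψ) -> ~ψ) = 1/2 <-> 1/2 = 1
~(((χ <-> ~φ) -> φ) -> ~~(φ -> φ)) <-> (((((χ -> ψ) <-> χ) <-> ψ) -> ((χ -> (φ -> ψ)) <-> (ψ <-> φ))) <-> (((χ <-> ψ) -> ψ) -> ~ψ)) = 0 <-> 1 = 0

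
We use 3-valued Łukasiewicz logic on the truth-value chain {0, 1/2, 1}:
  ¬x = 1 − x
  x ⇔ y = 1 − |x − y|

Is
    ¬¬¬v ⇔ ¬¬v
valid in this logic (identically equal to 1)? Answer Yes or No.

No

Counterexample: take v = 0.
¬v = ¬0 = 1
¬¬v = ¬1 = 0
¬¬¬v = ¬0 = 1
¬v = ¬0 = 1
¬¬v = ¬1 = 0
¬¬¬v ⇔ ¬¬v = 1 ⇔ 0 = 0
This gives 0 ≠ 1.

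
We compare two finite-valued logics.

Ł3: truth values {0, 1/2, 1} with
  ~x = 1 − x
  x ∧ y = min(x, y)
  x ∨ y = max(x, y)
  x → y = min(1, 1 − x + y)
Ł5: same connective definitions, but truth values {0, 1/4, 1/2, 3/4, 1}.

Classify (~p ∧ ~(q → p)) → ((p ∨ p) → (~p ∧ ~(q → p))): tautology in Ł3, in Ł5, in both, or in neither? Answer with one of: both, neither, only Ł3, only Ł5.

both

In Ł3: every assignment gives 1 — tautology.
In Ł5: every assignment gives 1 — tautology.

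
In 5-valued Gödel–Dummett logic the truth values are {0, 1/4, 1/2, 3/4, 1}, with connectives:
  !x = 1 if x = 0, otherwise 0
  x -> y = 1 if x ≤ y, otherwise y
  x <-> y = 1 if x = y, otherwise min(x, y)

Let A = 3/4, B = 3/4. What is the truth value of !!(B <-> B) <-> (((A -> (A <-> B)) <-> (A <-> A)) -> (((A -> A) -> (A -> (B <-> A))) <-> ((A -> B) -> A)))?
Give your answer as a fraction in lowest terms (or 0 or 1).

3/4

B <-> B = 3/4 <-> 3/4 = 1
!(B <-> B) = !1 = 0
!!(B <-> B) = !0 = 1
A <-> B = 3/4 <-> 3/4 = 1
A -> (A <-> B) = 3/4 -> 1 = 1
A <-> A = 3/4 <-> 3/4 = 1
(A -> (A <-> B)) <-> (A <-> A) = 1 <-> 1 = 1
A -> A = 3/4 -> 3/4 = 1
B <-> A = 3/4 <-> 3/4 = 1
A -> (B <-> A) = 3/4 -> 1 = 1
(A -> A) -> (A -> (B <-> A)) = 1 -> 1 = 1
A -> B = 3/4 -> 3/4 = 1
(A -> B) -> A = 1 -> 3/4 = 3/4
((A -> A) -> (A -> (B <-> A))) <-> ((A -> B) -> A) = 1 <-> 3/4 = 3/4
((A -> (A <-> B)) <-> (A <-> A)) -> (((A -> A) -> (A -> (B <-> A))) <-> ((A -> B) -> A)) = 1 -> 3/4 = 3/4
!!(B <-> B) <-> (((A -> (A <-> B)) <-> (A <-> A)) -> (((A -> A) -> (A -> (B <-> A))) <-> ((A -> B) -> A))) = 1 <-> 3/4 = 3/4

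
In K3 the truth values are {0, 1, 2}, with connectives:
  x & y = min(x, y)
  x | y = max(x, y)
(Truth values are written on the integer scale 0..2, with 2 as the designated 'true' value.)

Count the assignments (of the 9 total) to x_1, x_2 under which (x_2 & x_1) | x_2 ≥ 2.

3

x_1 = 0, x_2 = 0 ↦ 0  <
x_1 = 0, x_2 = 1 ↦ 1  <
x_1 = 0, x_2 = 2 ↦ 2  ≥
x_1 = 1, x_2 = 0 ↦ 0  <
x_1 = 1, x_2 = 1 ↦ 1  <
x_1 = 1, x_2 = 2 ↦ 2  ≥
x_1 = 2, x_2 = 0 ↦ 0  <
x_1 = 2, x_2 = 1 ↦ 1  <
x_1 = 2, x_2 = 2 ↦ 2  ≥
So 3 of the 9 assignments meet the threshold.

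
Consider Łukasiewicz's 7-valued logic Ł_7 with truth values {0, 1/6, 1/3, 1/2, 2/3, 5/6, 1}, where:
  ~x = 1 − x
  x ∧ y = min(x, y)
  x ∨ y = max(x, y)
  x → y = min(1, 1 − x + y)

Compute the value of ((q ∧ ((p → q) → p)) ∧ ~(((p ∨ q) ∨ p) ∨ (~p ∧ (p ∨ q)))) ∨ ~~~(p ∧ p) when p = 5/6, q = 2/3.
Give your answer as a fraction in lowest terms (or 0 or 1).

p → q = 5/6 → 2/3 = 5/6
(p → q) → p = 5/6 → 5/6 = 1
q ∧ ((p → q) → p) = 2/3 ∧ 1 = 2/3
p ∨ q = 5/6 ∨ 2/3 = 5/6
(p ∨ q) ∨ p = 5/6 ∨ 5/6 = 5/6
~p = ~5/6 = 1/6
p ∨ q = 5/6 ∨ 2/3 = 5/6
~p ∧ (p ∨ q) = 1/6 ∧ 5/6 = 1/6
((p ∨ q) ∨ p) ∨ (~p ∧ (p ∨ q)) = 5/6 ∨ 1/6 = 5/6
~(((p ∨ q) ∨ p) ∨ (~p ∧ (p ∨ q))) = ~5/6 = 1/6
(q ∧ ((p → q) → p)) ∧ ~(((p ∨ q) ∨ p) ∨ (~p ∧ (p ∨ q))) = 2/3 ∧ 1/6 = 1/6
p ∧ p = 5/6 ∧ 5/6 = 5/6
~(p ∧ p) = ~5/6 = 1/6
~~(p ∧ p) = ~1/6 = 5/6
~~~(p ∧ p) = ~5/6 = 1/6
((q ∧ ((p → q) → p)) ∧ ~(((p ∨ q) ∨ p) ∨ (~p ∧ (p ∨ q)))) ∨ ~~~(p ∧ p) = 1/6 ∨ 1/6 = 1/6

1/6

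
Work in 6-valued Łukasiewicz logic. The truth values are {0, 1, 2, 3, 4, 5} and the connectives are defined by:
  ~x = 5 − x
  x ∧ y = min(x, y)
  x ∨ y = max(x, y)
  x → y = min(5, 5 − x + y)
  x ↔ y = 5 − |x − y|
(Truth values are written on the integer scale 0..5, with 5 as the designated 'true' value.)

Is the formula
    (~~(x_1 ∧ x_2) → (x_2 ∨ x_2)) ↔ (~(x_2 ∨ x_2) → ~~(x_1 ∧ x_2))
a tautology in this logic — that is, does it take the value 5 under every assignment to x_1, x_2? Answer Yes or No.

No

Counterexample: take x_1 = 0, x_2 = 0.
x_1 ∧ x_2 = 0 ∧ 0 = 0
~(x_1 ∧ x_2) = ~0 = 5
~~(x_1 ∧ x_2) = ~5 = 0
x_2 ∨ x_2 = 0 ∨ 0 = 0
~~(x_1 ∧ x_2) → (x_2 ∨ x_2) = 0 → 0 = 5
x_2 ∨ x_2 = 0 ∨ 0 = 0
~(x_2 ∨ x_2) = ~0 = 5
x_1 ∧ x_2 = 0 ∧ 0 = 0
~(x_1 ∧ x_2) = ~0 = 5
~~(x_1 ∧ x_2) = ~5 = 0
~(x_2 ∨ x_2) → ~~(x_1 ∧ x_2) = 5 → 0 = 0
(~~(x_1 ∧ x_2) → (x_2 ∨ x_2)) ↔ (~(x_2 ∨ x_2) → ~~(x_1 ∧ x_2)) = 5 ↔ 0 = 0
This gives 0 ≠ 5.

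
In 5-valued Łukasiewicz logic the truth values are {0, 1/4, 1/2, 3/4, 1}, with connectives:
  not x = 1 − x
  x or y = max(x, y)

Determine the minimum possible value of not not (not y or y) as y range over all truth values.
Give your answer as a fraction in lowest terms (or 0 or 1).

Take y = 1/2:
not y = not 1/2 = 1/2
not y or y = 1/2 or 1/2 = 1/2
not (not y or y) = not 1/2 = 1/2
not not (not y or y) = not 1/2 = 1/2
No assignment yields a value below 1/2, so this is the minimum.

1/2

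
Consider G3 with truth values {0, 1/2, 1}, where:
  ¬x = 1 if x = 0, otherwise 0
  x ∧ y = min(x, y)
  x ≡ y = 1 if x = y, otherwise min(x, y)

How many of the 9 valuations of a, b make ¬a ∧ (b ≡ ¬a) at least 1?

1

a = 0, b = 0 ↦ 0  <
a = 0, b = 1/2 ↦ 1/2  <
a = 0, b = 1 ↦ 1  ≥
a = 1/2, b = 0 ↦ 0  <
a = 1/2, b = 1/2 ↦ 0  <
a = 1/2, b = 1 ↦ 0  <
a = 1, b = 0 ↦ 0  <
a = 1, b = 1/2 ↦ 0  <
a = 1, b = 1 ↦ 0  <
So 1 of the 9 assignments meets the threshold.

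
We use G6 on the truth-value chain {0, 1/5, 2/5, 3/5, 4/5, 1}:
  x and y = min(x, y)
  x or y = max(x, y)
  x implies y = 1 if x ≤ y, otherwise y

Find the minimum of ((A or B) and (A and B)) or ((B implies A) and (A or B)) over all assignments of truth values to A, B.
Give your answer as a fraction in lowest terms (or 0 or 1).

Take A = 0, B = 0:
A or B = 0 or 0 = 0
A and B = 0 and 0 = 0
(A or B) and (A and B) = 0 and 0 = 0
B implies A = 0 implies 0 = 1
A or B = 0 or 0 = 0
(B implies A) and (A or B) = 1 and 0 = 0
((A or B) and (A and B)) or ((B implies A) and (A or B)) = 0 or 0 = 0
No assignment yields a value below 0, so this is the minimum.

0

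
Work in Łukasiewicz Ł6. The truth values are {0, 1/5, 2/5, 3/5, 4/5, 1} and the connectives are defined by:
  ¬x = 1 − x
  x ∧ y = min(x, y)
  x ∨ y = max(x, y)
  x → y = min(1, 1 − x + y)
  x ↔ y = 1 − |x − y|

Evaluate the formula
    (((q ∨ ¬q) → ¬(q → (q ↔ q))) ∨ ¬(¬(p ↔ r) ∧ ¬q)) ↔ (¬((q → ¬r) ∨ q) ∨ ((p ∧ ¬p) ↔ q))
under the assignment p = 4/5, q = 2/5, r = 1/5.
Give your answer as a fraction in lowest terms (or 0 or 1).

¬q = ¬2/5 = 3/5
q ∨ ¬q = 2/5 ∨ 3/5 = 3/5
q ↔ q = 2/5 ↔ 2/5 = 1
q → (q ↔ q) = 2/5 → 1 = 1
¬(q → (q ↔ q)) = ¬1 = 0
(q ∨ ¬q) → ¬(q → (q ↔ q)) = 3/5 → 0 = 2/5
p ↔ r = 4/5 ↔ 1/5 = 2/5
¬(p ↔ r) = ¬2/5 = 3/5
¬q = ¬2/5 = 3/5
¬(p ↔ r) ∧ ¬q = 3/5 ∧ 3/5 = 3/5
¬(¬(p ↔ r) ∧ ¬q) = ¬3/5 = 2/5
((q ∨ ¬q) → ¬(q → (q ↔ q))) ∨ ¬(¬(p ↔ r) ∧ ¬q) = 2/5 ∨ 2/5 = 2/5
¬r = ¬1/5 = 4/5
q → ¬r = 2/5 → 4/5 = 1
(q → ¬r) ∨ q = 1 ∨ 2/5 = 1
¬((q → ¬r) ∨ q) = ¬1 = 0
¬p = ¬4/5 = 1/5
p ∧ ¬p = 4/5 ∧ 1/5 = 1/5
(p ∧ ¬p) ↔ q = 1/5 ↔ 2/5 = 4/5
¬((q → ¬r) ∨ q) ∨ ((p ∧ ¬p) ↔ q) = 0 ∨ 4/5 = 4/5
(((q ∨ ¬q) → ¬(q → (q ↔ q))) ∨ ¬(¬(p ↔ r) ∧ ¬q)) ↔ (¬((q → ¬r) ∨ q) ∨ ((p ∧ ¬p) ↔ q)) = 2/5 ↔ 4/5 = 3/5

3/5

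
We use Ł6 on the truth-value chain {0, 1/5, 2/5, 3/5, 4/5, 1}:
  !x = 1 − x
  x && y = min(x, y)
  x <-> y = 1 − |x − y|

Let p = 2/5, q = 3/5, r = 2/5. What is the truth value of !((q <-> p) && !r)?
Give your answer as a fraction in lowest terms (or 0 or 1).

2/5

q <-> p = 3/5 <-> 2/5 = 4/5
!r = !2/5 = 3/5
(q <-> p) && !r = 4/5 && 3/5 = 3/5
!((q <-> p) && !r) = !3/5 = 2/5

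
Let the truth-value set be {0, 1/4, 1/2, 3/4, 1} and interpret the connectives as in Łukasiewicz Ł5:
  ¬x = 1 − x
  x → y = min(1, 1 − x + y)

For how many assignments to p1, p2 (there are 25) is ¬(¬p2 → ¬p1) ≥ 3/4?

value 1: 1 assignment (counts)
value 3/4: 2 assignments (counts)
value 1/2: 3 assignments
value 1/4: 4 assignments
value 0: 15 assignments
So 3 of the 25 assignments meet the threshold.

3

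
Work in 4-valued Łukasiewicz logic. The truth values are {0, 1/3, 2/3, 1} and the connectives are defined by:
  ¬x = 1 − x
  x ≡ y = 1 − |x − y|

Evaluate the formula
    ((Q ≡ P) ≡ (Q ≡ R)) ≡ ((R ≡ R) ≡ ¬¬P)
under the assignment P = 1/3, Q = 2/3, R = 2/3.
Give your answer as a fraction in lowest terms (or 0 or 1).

2/3

Q ≡ P = 2/3 ≡ 1/3 = 2/3
Q ≡ R = 2/3 ≡ 2/3 = 1
(Q ≡ P) ≡ (Q ≡ R) = 2/3 ≡ 1 = 2/3
R ≡ R = 2/3 ≡ 2/3 = 1
¬P = ¬1/3 = 2/3
¬¬P = ¬2/3 = 1/3
(R ≡ R) ≡ ¬¬P = 1 ≡ 1/3 = 1/3
((Q ≡ P) ≡ (Q ≡ R)) ≡ ((R ≡ R) ≡ ¬¬P) = 2/3 ≡ 1/3 = 2/3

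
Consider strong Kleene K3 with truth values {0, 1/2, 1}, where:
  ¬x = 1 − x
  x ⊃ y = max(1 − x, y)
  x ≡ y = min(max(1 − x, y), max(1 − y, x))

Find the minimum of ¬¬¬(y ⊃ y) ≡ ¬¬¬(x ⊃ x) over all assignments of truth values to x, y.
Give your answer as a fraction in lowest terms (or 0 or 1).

Take x = 0, y = 1/2:
y ⊃ y = 1/2 ⊃ 1/2 = 1/2
¬(y ⊃ y) = ¬1/2 = 1/2
¬¬(y ⊃ y) = ¬1/2 = 1/2
¬¬¬(y ⊃ y) = ¬1/2 = 1/2
x ⊃ x = 0 ⊃ 0 = 1
¬(x ⊃ x) = ¬1 = 0
¬¬(x ⊃ x) = ¬0 = 1
¬¬¬(x ⊃ x) = ¬1 = 0
¬¬¬(y ⊃ y) ≡ ¬¬¬(x ⊃ x) = 1/2 ≡ 0 = 1/2
No assignment yields a value below 1/2, so this is the minimum.

1/2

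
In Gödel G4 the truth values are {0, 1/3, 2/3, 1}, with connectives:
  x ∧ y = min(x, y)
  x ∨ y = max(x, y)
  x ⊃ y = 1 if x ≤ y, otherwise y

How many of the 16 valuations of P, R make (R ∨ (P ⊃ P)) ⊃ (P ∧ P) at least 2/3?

8

P = 0, R = 0 ↦ 0  <
P = 0, R = 1/3 ↦ 0  <
P = 0, R = 2/3 ↦ 0  <
P = 0, R = 1 ↦ 0  <
P = 1/3, R = 0 ↦ 1/3  <
P = 1/3, R = 1/3 ↦ 1/3  <
P = 1/3, R = 2/3 ↦ 1/3  <
P = 1/3, R = 1 ↦ 1/3  <
P = 2/3, R = 0 ↦ 2/3  ≥
P = 2/3, R = 1/3 ↦ 2/3  ≥
P = 2/3, R = 2/3 ↦ 2/3  ≥
P = 2/3, R = 1 ↦ 2/3  ≥
P = 1, R = 0 ↦ 1  ≥
P = 1, R = 1/3 ↦ 1  ≥
P = 1, R = 2/3 ↦ 1  ≥
P = 1, R = 1 ↦ 1  ≥
So 8 of the 16 assignments meet the threshold.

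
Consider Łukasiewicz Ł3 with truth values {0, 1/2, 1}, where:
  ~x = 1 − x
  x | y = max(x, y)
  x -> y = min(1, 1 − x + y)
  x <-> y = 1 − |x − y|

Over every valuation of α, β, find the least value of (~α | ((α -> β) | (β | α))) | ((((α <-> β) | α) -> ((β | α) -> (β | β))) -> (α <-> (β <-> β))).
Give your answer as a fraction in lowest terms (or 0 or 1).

1/2

Take α = 1/2, β = 0:
~α = ~1/2 = 1/2
α -> β = 1/2 -> 0 = 1/2
β | α = 0 | 1/2 = 1/2
(α -> β) | (β | α) = 1/2 | 1/2 = 1/2
~α | ((α -> β) | (β | α)) = 1/2 | 1/2 = 1/2
α <-> β = 1/2 <-> 0 = 1/2
(α <-> β) | α = 1/2 | 1/2 = 1/2
β | α = 0 | 1/2 = 1/2
β | β = 0 | 0 = 0
(β | α) -> (β | β) = 1/2 -> 0 = 1/2
((α <-> β) | α) -> ((β | α) -> (β | β)) = 1/2 -> 1/2 = 1
β <-> β = 0 <-> 0 = 1
α <-> (β <-> β) = 1/2 <-> 1 = 1/2
(((α <-> β) | α) -> ((β | α) -> (β | β))) -> (α <-> (β <-> β)) = 1 -> 1/2 = 1/2
(~α | ((α -> β) | (β | α))) | ((((α <-> β) | α) -> ((β | α) -> (β | β))) -> (α <-> (β <-> β))) = 1/2 | 1/2 = 1/2
No assignment yields a value below 1/2, so this is the minimum.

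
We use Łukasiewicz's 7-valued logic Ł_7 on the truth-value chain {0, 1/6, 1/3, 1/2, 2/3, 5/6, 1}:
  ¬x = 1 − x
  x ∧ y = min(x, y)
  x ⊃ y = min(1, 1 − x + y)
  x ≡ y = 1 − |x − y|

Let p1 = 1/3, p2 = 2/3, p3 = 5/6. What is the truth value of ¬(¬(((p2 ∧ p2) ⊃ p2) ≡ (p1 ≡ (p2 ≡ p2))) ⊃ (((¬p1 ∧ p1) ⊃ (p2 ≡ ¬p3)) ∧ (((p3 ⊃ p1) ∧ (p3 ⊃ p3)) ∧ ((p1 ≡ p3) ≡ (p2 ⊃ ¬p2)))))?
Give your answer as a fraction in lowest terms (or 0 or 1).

p2 ∧ p2 = 2/3 ∧ 2/3 = 2/3
(p2 ∧ p2) ⊃ p2 = 2/3 ⊃ 2/3 = 1
p2 ≡ p2 = 2/3 ≡ 2/3 = 1
p1 ≡ (p2 ≡ p2) = 1/3 ≡ 1 = 1/3
((p2 ∧ p2) ⊃ p2) ≡ (p1 ≡ (p2 ≡ p2)) = 1 ≡ 1/3 = 1/3
¬(((p2 ∧ p2) ⊃ p2) ≡ (p1 ≡ (p2 ≡ p2))) = ¬1/3 = 2/3
¬p1 = ¬1/3 = 2/3
¬p1 ∧ p1 = 2/3 ∧ 1/3 = 1/3
¬p3 = ¬5/6 = 1/6
p2 ≡ ¬p3 = 2/3 ≡ 1/6 = 1/2
(¬p1 ∧ p1) ⊃ (p2 ≡ ¬p3) = 1/3 ⊃ 1/2 = 1
p3 ⊃ p1 = 5/6 ⊃ 1/3 = 1/2
p3 ⊃ p3 = 5/6 ⊃ 5/6 = 1
(p3 ⊃ p1) ∧ (p3 ⊃ p3) = 1/2 ∧ 1 = 1/2
p1 ≡ p3 = 1/3 ≡ 5/6 = 1/2
¬p2 = ¬2/3 = 1/3
p2 ⊃ ¬p2 = 2/3 ⊃ 1/3 = 2/3
(p1 ≡ p3) ≡ (p2 ⊃ ¬p2) = 1/2 ≡ 2/3 = 5/6
((p3 ⊃ p1) ∧ (p3 ⊃ p3)) ∧ ((p1 ≡ p3) ≡ (p2 ⊃ ¬p2)) = 1/2 ∧ 5/6 = 1/2
((¬p1 ∧ p1) ⊃ (p2 ≡ ¬p3)) ∧ (((p3 ⊃ p1) ∧ (p3 ⊃ p3)) ∧ ((p1 ≡ p3) ≡ (p2 ⊃ ¬p2))) = 1 ∧ 1/2 = 1/2
¬(((p2 ∧ p2) ⊃ p2) ≡ (p1 ≡ (p2 ≡ p2))) ⊃ (((¬p1 ∧ p1) ⊃ (p2 ≡ ¬p3)) ∧ (((p3 ⊃ p1) ∧ (p3 ⊃ p3)) ∧ ((p1 ≡ p3) ≡ (p2 ⊃ ¬p2)))) = 2/3 ⊃ 1/2 = 5/6
¬(¬(((p2 ∧ p2) ⊃ p2) ≡ (p1 ≡ (p2 ≡ p2))) ⊃ (((¬p1 ∧ p1) ⊃ (p2 ≡ ¬p3)) ∧ (((p3 ⊃ p1) ∧ (p3 ⊃ p3)) ∧ ((p1 ≡ p3) ≡ (p2 ⊃ ¬p2))))) = ¬5/6 = 1/6

1/6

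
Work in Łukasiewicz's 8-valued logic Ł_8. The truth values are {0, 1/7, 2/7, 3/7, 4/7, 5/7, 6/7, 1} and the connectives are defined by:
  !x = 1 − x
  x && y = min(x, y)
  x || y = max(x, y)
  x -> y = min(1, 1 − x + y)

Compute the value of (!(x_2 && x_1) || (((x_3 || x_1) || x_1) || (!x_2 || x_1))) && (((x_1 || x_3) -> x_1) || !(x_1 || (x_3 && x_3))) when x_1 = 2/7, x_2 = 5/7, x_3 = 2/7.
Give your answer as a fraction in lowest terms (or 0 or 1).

5/7

x_2 && x_1 = 5/7 && 2/7 = 2/7
!(x_2 && x_1) = !2/7 = 5/7
x_3 || x_1 = 2/7 || 2/7 = 2/7
(x_3 || x_1) || x_1 = 2/7 || 2/7 = 2/7
!x_2 = !5/7 = 2/7
!x_2 || x_1 = 2/7 || 2/7 = 2/7
((x_3 || x_1) || x_1) || (!x_2 || x_1) = 2/7 || 2/7 = 2/7
!(x_2 && x_1) || (((x_3 || x_1) || x_1) || (!x_2 || x_1)) = 5/7 || 2/7 = 5/7
x_1 || x_3 = 2/7 || 2/7 = 2/7
(x_1 || x_3) -> x_1 = 2/7 -> 2/7 = 1
x_3 && x_3 = 2/7 && 2/7 = 2/7
x_1 || (x_3 && x_3) = 2/7 || 2/7 = 2/7
!(x_1 || (x_3 && x_3)) = !2/7 = 5/7
((x_1 || x_3) -> x_1) || !(x_1 || (x_3 && x_3)) = 1 || 5/7 = 1
(!(x_2 && x_1) || (((x_3 || x_1) || x_1) || (!x_2 || x_1))) && (((x_1 || x_3) -> x_1) || !(x_1 || (x_3 && x_3))) = 5/7 && 1 = 5/7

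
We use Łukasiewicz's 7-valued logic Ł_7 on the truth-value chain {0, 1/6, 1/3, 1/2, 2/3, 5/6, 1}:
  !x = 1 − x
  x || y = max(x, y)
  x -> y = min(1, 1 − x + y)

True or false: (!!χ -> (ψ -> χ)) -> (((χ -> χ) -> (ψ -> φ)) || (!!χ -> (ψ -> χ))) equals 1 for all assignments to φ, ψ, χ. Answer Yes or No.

At φ = 1/2, ψ = 0, χ = 1/3, for instance:
!χ = !1/3 = 2/3
!!χ = !2/3 = 1/3
ψ -> χ = 0 -> 1/3 = 1
!!χ -> (ψ -> χ) = 1/3 -> 1 = 1
χ -> χ = 1/3 -> 1/3 = 1
ψ -> φ = 0 -> 1/2 = 1
(χ -> χ) -> (ψ -> φ) = 1 -> 1 = 1
((χ -> χ) -> (ψ -> φ)) || (!!χ -> (ψ -> χ)) = 1 || 1 = 1
(!!χ -> (ψ -> χ)) -> (((χ -> χ) -> (ψ -> φ)) || (!!χ -> (ψ -> χ))) = 1 -> 1 = 1
and checking the remaining 342 assignments likewise gives ≥ 1 in every case.

Yes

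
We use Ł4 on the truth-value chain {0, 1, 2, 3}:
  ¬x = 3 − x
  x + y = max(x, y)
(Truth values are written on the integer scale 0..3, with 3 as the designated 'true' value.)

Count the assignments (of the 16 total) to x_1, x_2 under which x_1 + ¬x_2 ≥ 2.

x_1 = 0, x_2 = 0 ↦ 3  ≥
x_1 = 0, x_2 = 1 ↦ 2  ≥
x_1 = 0, x_2 = 2 ↦ 1  <
x_1 = 0, x_2 = 3 ↦ 0  <
x_1 = 1, x_2 = 0 ↦ 3  ≥
x_1 = 1, x_2 = 1 ↦ 2  ≥
x_1 = 1, x_2 = 2 ↦ 1  <
x_1 = 1, x_2 = 3 ↦ 1  <
x_1 = 2, x_2 = 0 ↦ 3  ≥
x_1 = 2, x_2 = 1 ↦ 2  ≥
x_1 = 2, x_2 = 2 ↦ 2  ≥
x_1 = 2, x_2 = 3 ↦ 2  ≥
x_1 = 3, x_2 = 0 ↦ 3  ≥
x_1 = 3, x_2 = 1 ↦ 3  ≥
x_1 = 3, x_2 = 2 ↦ 3  ≥
x_1 = 3, x_2 = 3 ↦ 3  ≥
So 12 of the 16 assignments meet the threshold.

12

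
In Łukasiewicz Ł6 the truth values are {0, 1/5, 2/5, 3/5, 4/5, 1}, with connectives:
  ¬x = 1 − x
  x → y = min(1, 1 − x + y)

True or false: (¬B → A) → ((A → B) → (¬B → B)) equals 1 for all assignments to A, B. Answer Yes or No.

Yes

At A = 4/5, B = 1, for instance:
¬B = ¬1 = 0
¬B → A = 0 → 4/5 = 1
A → B = 4/5 → 1 = 1
¬B → B = 0 → 1 = 1
(A → B) → (¬B → B) = 1 → 1 = 1
(¬B → A) → ((A → B) → (¬B → B)) = 1 → 1 = 1
and checking the remaining 35 assignments likewise gives ≥ 1 in every case.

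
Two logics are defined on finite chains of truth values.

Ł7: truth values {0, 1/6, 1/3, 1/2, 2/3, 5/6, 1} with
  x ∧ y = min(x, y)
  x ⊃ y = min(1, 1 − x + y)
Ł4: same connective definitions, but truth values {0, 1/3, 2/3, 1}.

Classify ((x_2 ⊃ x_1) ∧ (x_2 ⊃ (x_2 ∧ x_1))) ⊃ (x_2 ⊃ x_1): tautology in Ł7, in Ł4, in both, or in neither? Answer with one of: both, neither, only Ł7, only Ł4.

both

In Ł7: every assignment gives 1 — tautology.
In Ł4: every assignment gives 1 — tautology.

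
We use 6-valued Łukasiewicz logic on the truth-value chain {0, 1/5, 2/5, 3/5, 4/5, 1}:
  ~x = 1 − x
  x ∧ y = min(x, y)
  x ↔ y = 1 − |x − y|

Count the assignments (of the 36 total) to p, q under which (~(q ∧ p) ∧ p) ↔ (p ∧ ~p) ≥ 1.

value 1: 24 assignments (counts)
value 4/5: 5 assignments
value 3/5: 2 assignments
value 2/5: 3 assignments
value 1/5: 1 assignment
value 0: 1 assignment
So 24 of the 36 assignments meet the threshold.

24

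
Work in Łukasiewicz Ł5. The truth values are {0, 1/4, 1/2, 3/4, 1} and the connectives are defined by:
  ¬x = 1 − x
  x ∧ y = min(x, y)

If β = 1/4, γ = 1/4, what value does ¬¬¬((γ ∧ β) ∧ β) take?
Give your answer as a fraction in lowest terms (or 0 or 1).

γ ∧ β = 1/4 ∧ 1/4 = 1/4
(γ ∧ β) ∧ β = 1/4 ∧ 1/4 = 1/4
¬((γ ∧ β) ∧ β) = ¬1/4 = 3/4
¬¬((γ ∧ β) ∧ β) = ¬3/4 = 1/4
¬¬¬((γ ∧ β) ∧ β) = ¬1/4 = 3/4

3/4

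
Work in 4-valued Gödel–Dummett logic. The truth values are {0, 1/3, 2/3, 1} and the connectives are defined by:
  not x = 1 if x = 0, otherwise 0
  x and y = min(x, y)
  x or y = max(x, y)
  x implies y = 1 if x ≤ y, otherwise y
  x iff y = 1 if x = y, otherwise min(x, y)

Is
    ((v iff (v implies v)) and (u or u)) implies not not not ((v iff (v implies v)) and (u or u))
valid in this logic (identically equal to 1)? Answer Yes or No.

Counterexample: take u = 1/3, v = 1/3.
v implies v = 1/3 implies 1/3 = 1
v iff (v implies v) = 1/3 iff 1 = 1/3
u or u = 1/3 or 1/3 = 1/3
(v iff (v implies v)) and (u or u) = 1/3 and 1/3 = 1/3
v implies v = 1/3 implies 1/3 = 1
v iff (v implies v) = 1/3 iff 1 = 1/3
u or u = 1/3 or 1/3 = 1/3
(v iff (v implies v)) and (u or u) = 1/3 and 1/3 = 1/3
not ((v iff (v implies v)) and (u or u)) = not 1/3 = 0
not not ((v iff (v implies v)) and (u or u)) = not 0 = 1
not not not ((v iff (v implies v)) and (u or u)) = not 1 = 0
((v iff (v implies v)) and (u or u)) implies not not not ((v iff (v implies v)) and (u or u)) = 1/3 implies 0 = 0
This gives 0 ≠ 1.

No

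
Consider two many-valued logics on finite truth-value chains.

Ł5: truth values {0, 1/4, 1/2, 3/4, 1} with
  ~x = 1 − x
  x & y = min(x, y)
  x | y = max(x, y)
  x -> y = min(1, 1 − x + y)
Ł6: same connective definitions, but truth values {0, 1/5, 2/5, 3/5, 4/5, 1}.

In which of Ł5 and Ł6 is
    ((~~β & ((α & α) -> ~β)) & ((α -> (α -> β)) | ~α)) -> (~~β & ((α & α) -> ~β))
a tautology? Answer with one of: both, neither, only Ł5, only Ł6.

both

In Ł5: every assignment gives 1 — tautology.
In Ł6: every assignment gives 1 — tautology.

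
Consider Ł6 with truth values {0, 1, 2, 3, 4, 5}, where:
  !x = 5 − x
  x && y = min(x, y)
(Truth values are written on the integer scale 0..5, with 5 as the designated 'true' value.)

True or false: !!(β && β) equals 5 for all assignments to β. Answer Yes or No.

Counterexample: take β = 0.
β && β = 0 && 0 = 0
!(β && β) = !0 = 5
!!(β && β) = !5 = 0
This gives 0 ≠ 5.

No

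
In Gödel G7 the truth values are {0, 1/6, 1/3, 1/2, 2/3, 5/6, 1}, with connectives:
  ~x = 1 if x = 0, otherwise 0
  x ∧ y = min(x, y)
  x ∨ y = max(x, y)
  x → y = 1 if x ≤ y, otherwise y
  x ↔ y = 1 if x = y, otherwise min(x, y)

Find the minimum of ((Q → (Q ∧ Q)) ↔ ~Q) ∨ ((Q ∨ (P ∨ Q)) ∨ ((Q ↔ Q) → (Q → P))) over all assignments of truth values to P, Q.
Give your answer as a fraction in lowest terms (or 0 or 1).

Take P = 0, Q = 1/6:
Q ∧ Q = 1/6 ∧ 1/6 = 1/6
Q → (Q ∧ Q) = 1/6 → 1/6 = 1
~Q = ~1/6 = 0
(Q → (Q ∧ Q)) ↔ ~Q = 1 ↔ 0 = 0
P ∨ Q = 0 ∨ 1/6 = 1/6
Q ∨ (P ∨ Q) = 1/6 ∨ 1/6 = 1/6
Q ↔ Q = 1/6 ↔ 1/6 = 1
Q → P = 1/6 → 0 = 0
(Q ↔ Q) → (Q → P) = 1 → 0 = 0
(Q ∨ (P ∨ Q)) ∨ ((Q ↔ Q) → (Q → P)) = 1/6 ∨ 0 = 1/6
((Q → (Q ∧ Q)) ↔ ~Q) ∨ ((Q ∨ (P ∨ Q)) ∨ ((Q ↔ Q) → (Q → P))) = 0 ∨ 1/6 = 1/6
No assignment yields a value below 1/6, so this is the minimum.

1/6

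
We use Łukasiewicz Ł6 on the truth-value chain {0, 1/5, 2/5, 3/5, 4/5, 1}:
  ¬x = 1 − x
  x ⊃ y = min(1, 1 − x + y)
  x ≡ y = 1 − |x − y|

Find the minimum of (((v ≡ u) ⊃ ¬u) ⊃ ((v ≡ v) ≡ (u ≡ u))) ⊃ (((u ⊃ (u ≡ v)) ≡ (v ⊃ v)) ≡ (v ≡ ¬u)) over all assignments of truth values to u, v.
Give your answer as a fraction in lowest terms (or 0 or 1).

Take u = 0, v = 0:
v ≡ u = 0 ≡ 0 = 1
¬u = ¬0 = 1
(v ≡ u) ⊃ ¬u = 1 ⊃ 1 = 1
v ≡ v = 0 ≡ 0 = 1
u ≡ u = 0 ≡ 0 = 1
(v ≡ v) ≡ (u ≡ u) = 1 ≡ 1 = 1
((v ≡ u) ⊃ ¬u) ⊃ ((v ≡ v) ≡ (u ≡ u)) = 1 ⊃ 1 = 1
u ≡ v = 0 ≡ 0 = 1
u ⊃ (u ≡ v) = 0 ⊃ 1 = 1
v ⊃ v = 0 ⊃ 0 = 1
(u ⊃ (u ≡ v)) ≡ (v ⊃ v) = 1 ≡ 1 = 1
¬u = ¬0 = 1
v ≡ ¬u = 0 ≡ 1 = 0
((u ⊃ (u ≡ v)) ≡ (v ⊃ v)) ≡ (v ≡ ¬u) = 1 ≡ 0 = 0
(((v ≡ u) ⊃ ¬u) ⊃ ((v ≡ v) ≡ (u ≡ u))) ⊃ (((u ⊃ (u ≡ v)) ≡ (v ⊃ v)) ≡ (v ≡ ¬u)) = 1 ⊃ 0 = 0
No assignment yields a value below 0, so this is the minimum.

0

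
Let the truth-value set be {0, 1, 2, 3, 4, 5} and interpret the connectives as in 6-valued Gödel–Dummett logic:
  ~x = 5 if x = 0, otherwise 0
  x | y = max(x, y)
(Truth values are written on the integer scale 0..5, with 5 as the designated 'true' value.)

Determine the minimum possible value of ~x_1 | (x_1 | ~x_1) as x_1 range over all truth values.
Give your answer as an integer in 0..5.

1

Take x_1 = 1:
~x_1 = ~1 = 0
~x_1 = ~1 = 0
x_1 | ~x_1 = 1 | 0 = 1
~x_1 | (x_1 | ~x_1) = 0 | 1 = 1
No assignment yields a value below 1, so this is the minimum.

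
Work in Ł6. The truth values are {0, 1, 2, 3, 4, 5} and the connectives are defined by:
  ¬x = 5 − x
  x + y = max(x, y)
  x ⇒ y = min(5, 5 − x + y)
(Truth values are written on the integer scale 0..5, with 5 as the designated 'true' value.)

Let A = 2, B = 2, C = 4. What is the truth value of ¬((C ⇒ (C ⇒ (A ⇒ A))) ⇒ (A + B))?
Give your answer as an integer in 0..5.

A ⇒ A = 2 ⇒ 2 = 5
C ⇒ (A ⇒ A) = 4 ⇒ 5 = 5
C ⇒ (C ⇒ (A ⇒ A)) = 4 ⇒ 5 = 5
A + B = 2 + 2 = 2
(C ⇒ (C ⇒ (A ⇒ A))) ⇒ (A + B) = 5 ⇒ 2 = 2
¬((C ⇒ (C ⇒ (A ⇒ A))) ⇒ (A + B)) = ¬2 = 3

3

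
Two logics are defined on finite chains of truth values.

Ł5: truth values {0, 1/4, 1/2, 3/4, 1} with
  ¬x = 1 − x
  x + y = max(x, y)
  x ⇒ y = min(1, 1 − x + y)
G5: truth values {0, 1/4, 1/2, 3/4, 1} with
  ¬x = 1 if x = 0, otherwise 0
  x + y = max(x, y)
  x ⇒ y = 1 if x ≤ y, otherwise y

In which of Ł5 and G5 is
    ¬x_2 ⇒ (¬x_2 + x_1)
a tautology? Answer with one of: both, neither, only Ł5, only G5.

In Ł5: every assignment gives 1 — tautology.
In G5: every assignment gives 1 — tautology.

both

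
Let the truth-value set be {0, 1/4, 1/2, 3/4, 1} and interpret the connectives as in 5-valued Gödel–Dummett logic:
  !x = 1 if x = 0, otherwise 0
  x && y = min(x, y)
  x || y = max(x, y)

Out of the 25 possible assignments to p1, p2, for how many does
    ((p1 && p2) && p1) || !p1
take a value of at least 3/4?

9

value 1: 6 assignments (counts)
value 3/4: 3 assignments (counts)
value 1/2: 5 assignments
value 1/4: 7 assignments
value 0: 4 assignments
So 9 of the 25 assignments meet the threshold.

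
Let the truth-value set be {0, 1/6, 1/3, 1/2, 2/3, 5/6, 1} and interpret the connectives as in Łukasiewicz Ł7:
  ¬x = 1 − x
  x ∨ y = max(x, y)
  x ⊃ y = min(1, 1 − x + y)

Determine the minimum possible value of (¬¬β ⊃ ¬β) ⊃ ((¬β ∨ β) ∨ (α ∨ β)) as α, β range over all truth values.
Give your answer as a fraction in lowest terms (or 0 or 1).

Take α = 0, β = 1/2:
¬β = ¬1/2 = 1/2
¬¬β = ¬1/2 = 1/2
¬β = ¬1/2 = 1/2
¬¬β ⊃ ¬β = 1/2 ⊃ 1/2 = 1
¬β = ¬1/2 = 1/2
¬β ∨ β = 1/2 ∨ 1/2 = 1/2
α ∨ β = 0 ∨ 1/2 = 1/2
(¬β ∨ β) ∨ (α ∨ β) = 1/2 ∨ 1/2 = 1/2
(¬¬β ⊃ ¬β) ⊃ ((¬β ∨ β) ∨ (α ∨ β)) = 1 ⊃ 1/2 = 1/2
No assignment yields a value below 1/2, so this is the minimum.

1/2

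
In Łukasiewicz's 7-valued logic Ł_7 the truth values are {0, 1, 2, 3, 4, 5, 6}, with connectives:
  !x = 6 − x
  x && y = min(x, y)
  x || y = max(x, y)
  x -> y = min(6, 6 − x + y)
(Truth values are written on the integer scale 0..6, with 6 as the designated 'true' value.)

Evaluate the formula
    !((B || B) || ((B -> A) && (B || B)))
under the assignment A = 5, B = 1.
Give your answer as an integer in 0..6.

B || B = 1 || 1 = 1
B -> A = 1 -> 5 = 6
B || B = 1 || 1 = 1
(B -> A) && (B || B) = 6 && 1 = 1
(B || B) || ((B -> A) && (B || B)) = 1 || 1 = 1
!((B || B) || ((B -> A) && (B || B))) = !1 = 5

5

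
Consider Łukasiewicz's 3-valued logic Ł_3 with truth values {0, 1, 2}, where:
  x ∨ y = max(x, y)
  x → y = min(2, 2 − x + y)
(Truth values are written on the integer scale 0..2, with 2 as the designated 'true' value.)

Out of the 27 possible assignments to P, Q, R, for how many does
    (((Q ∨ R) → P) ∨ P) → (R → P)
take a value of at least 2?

value 2: 27 assignments (counts)
So 27 of the 27 assignments meet the threshold.

27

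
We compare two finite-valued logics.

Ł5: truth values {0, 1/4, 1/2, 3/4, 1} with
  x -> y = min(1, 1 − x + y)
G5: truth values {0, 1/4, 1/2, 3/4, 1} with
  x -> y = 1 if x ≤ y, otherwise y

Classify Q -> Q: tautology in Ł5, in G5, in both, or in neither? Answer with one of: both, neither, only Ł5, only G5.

In Ł5: every assignment gives 1 — tautology.
In G5: every assignment gives 1 — tautology.

both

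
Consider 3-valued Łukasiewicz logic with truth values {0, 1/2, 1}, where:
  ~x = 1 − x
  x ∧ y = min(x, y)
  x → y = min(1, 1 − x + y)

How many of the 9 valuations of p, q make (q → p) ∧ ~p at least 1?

p = 0, q = 0 ↦ 1  ≥
p = 0, q = 1/2 ↦ 1/2  <
p = 0, q = 1 ↦ 0  <
p = 1/2, q = 0 ↦ 1/2  <
p = 1/2, q = 1/2 ↦ 1/2  <
p = 1/2, q = 1 ↦ 1/2  <
p = 1, q = 0 ↦ 0  <
p = 1, q = 1/2 ↦ 0  <
p = 1, q = 1 ↦ 0  <
So 1 of the 9 assignments meets the threshold.

1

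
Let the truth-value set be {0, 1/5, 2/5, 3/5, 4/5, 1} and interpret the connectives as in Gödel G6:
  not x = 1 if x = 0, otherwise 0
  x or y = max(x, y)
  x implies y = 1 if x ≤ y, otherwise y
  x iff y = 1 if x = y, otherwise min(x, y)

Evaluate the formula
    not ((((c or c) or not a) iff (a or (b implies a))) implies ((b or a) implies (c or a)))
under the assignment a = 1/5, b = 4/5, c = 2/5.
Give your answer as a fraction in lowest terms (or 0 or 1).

0

c or c = 2/5 or 2/5 = 2/5
not a = not 1/5 = 0
(c or c) or not a = 2/5 or 0 = 2/5
b implies a = 4/5 implies 1/5 = 1/5
a or (b implies a) = 1/5 or 1/5 = 1/5
((c or c) or not a) iff (a or (b implies a)) = 2/5 iff 1/5 = 1/5
b or a = 4/5 or 1/5 = 4/5
c or a = 2/5 or 1/5 = 2/5
(b or a) implies (c or a) = 4/5 implies 2/5 = 2/5
(((c or c) or not a) iff (a or (b implies a))) implies ((b or a) implies (c or a)) = 1/5 implies 2/5 = 1
not ((((c or c) or not a) iff (a or (b implies a))) implies ((b or a) implies (c or a))) = not 1 = 0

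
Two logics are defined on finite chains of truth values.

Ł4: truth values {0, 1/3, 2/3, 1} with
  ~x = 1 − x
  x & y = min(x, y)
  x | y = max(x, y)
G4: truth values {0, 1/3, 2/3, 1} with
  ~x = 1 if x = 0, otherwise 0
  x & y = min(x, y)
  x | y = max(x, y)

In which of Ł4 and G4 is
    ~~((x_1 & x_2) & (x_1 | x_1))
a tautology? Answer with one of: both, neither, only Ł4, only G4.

neither

In Ł4: at x_1 = 0, x_2 = 0 the value is 0 — not a tautology.
In G4: at x_1 = 0, x_2 = 0 the value is 0 — not a tautology.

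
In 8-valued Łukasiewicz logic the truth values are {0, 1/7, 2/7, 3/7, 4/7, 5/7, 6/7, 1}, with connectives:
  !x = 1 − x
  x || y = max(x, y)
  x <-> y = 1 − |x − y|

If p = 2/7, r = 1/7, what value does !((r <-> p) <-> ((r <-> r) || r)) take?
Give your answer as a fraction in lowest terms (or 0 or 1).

r <-> p = 1/7 <-> 2/7 = 6/7
r <-> r = 1/7 <-> 1/7 = 1
(r <-> r) || r = 1 || 1/7 = 1
(r <-> p) <-> ((r <-> r) || r) = 6/7 <-> 1 = 6/7
!((r <-> p) <-> ((r <-> r) || r)) = !6/7 = 1/7

1/7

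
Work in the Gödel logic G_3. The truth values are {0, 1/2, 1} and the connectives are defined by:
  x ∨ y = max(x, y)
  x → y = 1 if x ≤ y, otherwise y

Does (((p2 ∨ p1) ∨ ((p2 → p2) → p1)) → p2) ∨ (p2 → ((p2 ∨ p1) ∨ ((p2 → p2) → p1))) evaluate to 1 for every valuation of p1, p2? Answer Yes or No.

Yes

p1 = 0, p2 = 0 ↦ 1
p1 = 0, p2 = 1/2 ↦ 1
p1 = 0, p2 = 1 ↦ 1
p1 = 1/2, p2 = 0 ↦ 1
p1 = 1/2, p2 = 1/2 ↦ 1
p1 = 1/2, p2 = 1 ↦ 1
p1 = 1, p2 = 0 ↦ 1
p1 = 1, p2 = 1/2 ↦ 1
p1 = 1, p2 = 1 ↦ 1
Every assignment gives a value ≥ 1.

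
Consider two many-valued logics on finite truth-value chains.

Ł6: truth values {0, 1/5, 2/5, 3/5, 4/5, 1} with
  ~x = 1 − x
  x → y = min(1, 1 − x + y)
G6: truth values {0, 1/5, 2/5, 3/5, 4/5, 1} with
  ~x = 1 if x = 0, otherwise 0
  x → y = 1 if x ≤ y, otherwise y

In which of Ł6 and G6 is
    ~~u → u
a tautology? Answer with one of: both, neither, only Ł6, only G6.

only Ł6

In Ł6: every assignment gives 1 — tautology.
In G6: at u = 1/5 the value is 1/5 — not a tautology.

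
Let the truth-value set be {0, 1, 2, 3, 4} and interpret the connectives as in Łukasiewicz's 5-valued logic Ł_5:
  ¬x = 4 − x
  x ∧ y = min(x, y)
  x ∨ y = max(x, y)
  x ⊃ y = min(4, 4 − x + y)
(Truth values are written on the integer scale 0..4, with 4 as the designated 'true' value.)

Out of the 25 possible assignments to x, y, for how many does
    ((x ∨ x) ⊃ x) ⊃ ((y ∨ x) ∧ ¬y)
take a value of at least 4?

1

value 4: 1 assignment (counts)
value 3: 3 assignments
value 2: 7 assignments
value 1: 8 assignments
value 0: 6 assignments
So 1 of the 25 assignments meets the threshold.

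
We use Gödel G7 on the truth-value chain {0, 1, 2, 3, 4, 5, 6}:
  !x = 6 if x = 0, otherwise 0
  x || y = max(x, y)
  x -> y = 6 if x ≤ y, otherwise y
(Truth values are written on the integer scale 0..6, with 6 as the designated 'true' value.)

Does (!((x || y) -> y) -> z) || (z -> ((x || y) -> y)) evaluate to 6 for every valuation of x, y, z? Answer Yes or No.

No

Counterexample: take x = 1, y = 0, z = 1.
x || y = 1 || 0 = 1
(x || y) -> y = 1 -> 0 = 0
!((x || y) -> y) = !0 = 6
!((x || y) -> y) -> z = 6 -> 1 = 1
x || y = 1 || 0 = 1
(x || y) -> y = 1 -> 0 = 0
z -> ((x || y) -> y) = 1 -> 0 = 0
(!((x || y) -> y) -> z) || (z -> ((x || y) -> y)) = 1 || 0 = 1
This gives 1 ≠ 6.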